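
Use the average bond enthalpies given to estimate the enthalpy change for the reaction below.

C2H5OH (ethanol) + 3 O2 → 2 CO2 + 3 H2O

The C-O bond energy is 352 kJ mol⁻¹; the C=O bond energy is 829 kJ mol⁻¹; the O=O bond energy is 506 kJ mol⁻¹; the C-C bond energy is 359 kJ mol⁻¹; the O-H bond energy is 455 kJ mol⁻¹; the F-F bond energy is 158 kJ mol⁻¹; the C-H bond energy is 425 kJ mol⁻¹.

ΔH ≈ −1237 kJ

Bonds broken (reactants):
  C-C: 1 × 359 = 359
  C-H: 5 × 425 = 2125
  C-O: 1 × 352 = 352
  O-H: 1 × 455 = 455
  O=O: 3 × 506 = 1518
  Σ(broken) = 4809 kJ
Bonds formed (products):
  C=O: 4 × 829 = 3316
  O-H: 6 × 455 = 2730
  Σ(formed) = 6046 kJ
ΔH = Σ(broken) − Σ(formed) = 4809 − 6046 = −1237 kJ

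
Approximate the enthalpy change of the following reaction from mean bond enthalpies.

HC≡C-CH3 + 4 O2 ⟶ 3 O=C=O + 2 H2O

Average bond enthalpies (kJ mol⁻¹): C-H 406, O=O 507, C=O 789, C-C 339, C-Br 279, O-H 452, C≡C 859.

ΔH ≈ −1692 kJ

Bonds broken (reactants):
  C≡C: 1 × 859 = 859
  C-C: 1 × 339 = 339
  C-H: 4 × 406 = 1624
  O=O: 4 × 507 = 2028
  Σ(broken) = 4850 kJ
Bonds formed (products):
  C=O: 6 × 789 = 4734
  O-H: 4 × 452 = 1808
  Σ(formed) = 6542 kJ
ΔH = Σ(broken) − Σ(formed) = 4850 − 6542 = −1692 kJ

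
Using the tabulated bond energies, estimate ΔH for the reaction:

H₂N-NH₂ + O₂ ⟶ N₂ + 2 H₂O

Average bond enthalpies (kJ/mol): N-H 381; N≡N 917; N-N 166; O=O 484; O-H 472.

ΔH ≈ −631 kJ

Bonds broken (reactants):
  N-H: 4 × 381 = 1524
  N-N: 1 × 166 = 166
  O=O: 1 × 484 = 484
  Σ(broken) = 2174 kJ
Bonds formed (products):
  N≡N: 1 × 917 = 917
  O-H: 4 × 472 = 1888
  Σ(formed) = 2805 kJ
ΔH = Σ(broken) − Σ(formed) = 2174 − 2805 = −631 kJ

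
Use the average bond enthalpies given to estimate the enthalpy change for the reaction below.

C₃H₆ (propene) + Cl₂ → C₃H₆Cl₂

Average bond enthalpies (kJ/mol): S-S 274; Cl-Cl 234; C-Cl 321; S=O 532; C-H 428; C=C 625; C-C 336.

ΔH ≈ −119 kJ

Bonds broken (reactants):
  C-C: 1 × 336 = 336
  C-H: 6 × 428 = 2568
  C=C: 1 × 625 = 625
  Cl-Cl: 1 × 234 = 234
  Σ(broken) = 3763 kJ
Bonds formed (products):
  C-C: 2 × 336 = 672
  C-Cl: 2 × 321 = 642
  C-H: 6 × 428 = 2568
  Σ(formed) = 3882 kJ
ΔH = Σ(broken) − Σ(formed) = 3763 − 3882 = −119 kJ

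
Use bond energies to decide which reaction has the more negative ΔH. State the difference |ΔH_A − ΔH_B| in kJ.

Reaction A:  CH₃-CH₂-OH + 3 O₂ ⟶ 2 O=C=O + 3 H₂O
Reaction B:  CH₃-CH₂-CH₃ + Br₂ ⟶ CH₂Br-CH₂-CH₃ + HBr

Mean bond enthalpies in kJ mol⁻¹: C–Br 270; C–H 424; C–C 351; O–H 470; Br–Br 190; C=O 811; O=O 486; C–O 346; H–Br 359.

Reaction A:
  Bonds broken (reactants):
    C–C: 1 × 351 = 351
    C–H: 5 × 424 = 2120
    C–O: 1 × 346 = 346
    O–H: 1 × 470 = 470
    O=O: 3 × 486 = 1458
    Σ(broken) = 4745 kJ
  Bonds formed (products):
    C=O: 4 × 811 = 3244
    O–H: 6 × 470 = 2820
    Σ(formed) = 6064 kJ
  ΔH_A = 4745 − 6064 = −1319 kJ
Reaction B:
  Bonds broken (reactants):
    Br–Br: 1 × 190 = 190
    C–C: 2 × 351 = 702
    C–H: 8 × 424 = 3392
    Σ(broken) = 4284 kJ
  Bonds formed (products):
    C–Br: 1 × 270 = 270
    C–C: 2 × 351 = 702
    C–H: 7 × 424 = 2968
    H–Br: 1 × 359 = 359
    Σ(formed) = 4299 kJ
  ΔH_B = 4284 − 4299 = −15 kJ
ΔH_A − ΔH_B = −1304 kJ, so reaction A has the more negative ΔH; |ΔH_A − ΔH_B| = 1304 kJ.

Reaction A, by 1304 kJ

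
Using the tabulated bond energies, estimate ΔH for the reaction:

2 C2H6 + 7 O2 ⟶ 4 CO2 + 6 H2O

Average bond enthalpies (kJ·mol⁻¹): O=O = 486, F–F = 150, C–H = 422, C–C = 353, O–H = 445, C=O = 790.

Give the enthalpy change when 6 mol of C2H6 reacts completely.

ΔH = −7464 kJ

Bonds broken (reactants):
  C–C: 2 × 353 = 706
  C–H: 12 × 422 = 5064
  O=O: 7 × 486 = 3402
  Σ(broken) = 9172 kJ
Bonds formed (products):
  C=O: 8 × 790 = 6320
  O–H: 12 × 445 = 5340
  Σ(formed) = 11660 kJ
ΔH = Σ(broken) − Σ(formed) = 9172 − 11660 = −2488 kJ
For 3× the reaction as written: 3 × (−2488) = −7464 kJ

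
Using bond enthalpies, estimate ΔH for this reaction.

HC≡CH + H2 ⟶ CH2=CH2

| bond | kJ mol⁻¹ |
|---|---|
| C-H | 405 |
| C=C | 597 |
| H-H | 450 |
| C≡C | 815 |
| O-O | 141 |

ΔH ≈ −142 kJ

Bonds broken (reactants):
  C≡C: 1 × 815 = 815
  C-H: 2 × 405 = 810
  H-H: 1 × 450 = 450
  Σ(broken) = 2075 kJ
Bonds formed (products):
  C-H: 4 × 405 = 1620
  C=C: 1 × 597 = 597
  Σ(formed) = 2217 kJ
ΔH = Σ(broken) − Σ(formed) = 2075 − 2217 = −142 kJ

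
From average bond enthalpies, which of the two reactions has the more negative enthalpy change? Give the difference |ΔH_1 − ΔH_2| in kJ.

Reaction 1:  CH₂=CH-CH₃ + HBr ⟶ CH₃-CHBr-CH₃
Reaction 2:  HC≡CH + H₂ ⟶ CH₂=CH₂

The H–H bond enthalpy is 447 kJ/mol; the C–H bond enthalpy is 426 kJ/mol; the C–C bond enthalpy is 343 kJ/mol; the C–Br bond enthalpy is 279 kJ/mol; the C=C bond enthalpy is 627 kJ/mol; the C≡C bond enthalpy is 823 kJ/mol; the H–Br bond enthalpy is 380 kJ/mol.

Reaction 1:
  Bonds broken (reactants):
    C–C: 1 × 343 = 343
    C–H: 6 × 426 = 2556
    C=C: 1 × 627 = 627
    H–Br: 1 × 380 = 380
    Σ(broken) = 3906 kJ
  Bonds formed (products):
    C–Br: 1 × 279 = 279
    C–C: 2 × 343 = 686
    C–H: 7 × 426 = 2982
    Σ(formed) = 3947 kJ
  ΔH_1 = 3906 − 3947 = −41 kJ
Reaction 2:
  Bonds broken (reactants):
    C≡C: 1 × 823 = 823
    C–H: 2 × 426 = 852
    H–H: 1 × 447 = 447
    Σ(broken) = 2122 kJ
  Bonds formed (products):
    C–H: 4 × 426 = 1704
    C=C: 1 × 627 = 627
    Σ(formed) = 2331 kJ
  ΔH_2 = 2122 − 2331 = −209 kJ
ΔH_1 − ΔH_2 = +168 kJ, so reaction 2 has the more negative ΔH; |ΔH_1 − ΔH_2| = 168 kJ.

Reaction 2, by 168 kJ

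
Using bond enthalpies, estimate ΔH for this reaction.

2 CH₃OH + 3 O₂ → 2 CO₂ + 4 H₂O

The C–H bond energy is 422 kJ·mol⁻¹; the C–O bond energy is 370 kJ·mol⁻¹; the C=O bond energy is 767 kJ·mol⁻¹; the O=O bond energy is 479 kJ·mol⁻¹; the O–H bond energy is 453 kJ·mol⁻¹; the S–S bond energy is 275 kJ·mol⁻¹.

ΔH ≈ −1077 kJ

Bonds broken (reactants):
  C–H: 6 × 422 = 2532
  C–O: 2 × 370 = 740
  O–H: 2 × 453 = 906
  O=O: 3 × 479 = 1437
  Σ(broken) = 5615 kJ
Bonds formed (products):
  C=O: 4 × 767 = 3068
  O–H: 8 × 453 = 3624
  Σ(formed) = 6692 kJ
ΔH = Σ(broken) − Σ(formed) = 5615 − 6692 = −1077 kJ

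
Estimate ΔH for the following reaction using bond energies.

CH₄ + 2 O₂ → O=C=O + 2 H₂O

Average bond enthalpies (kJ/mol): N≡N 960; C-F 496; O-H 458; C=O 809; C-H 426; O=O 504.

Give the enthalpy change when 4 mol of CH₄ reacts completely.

ΔH = −2952 kJ

Bonds broken (reactants):
  C-H: 4 × 426 = 1704
  O=O: 2 × 504 = 1008
  Σ(broken) = 2712 kJ
Bonds formed (products):
  C=O: 2 × 809 = 1618
  O-H: 4 × 458 = 1832
  Σ(formed) = 3450 kJ
ΔH = Σ(broken) − Σ(formed) = 2712 − 3450 = −738 kJ
For 4× the reaction as written: 4 × (−738) = −2952 kJ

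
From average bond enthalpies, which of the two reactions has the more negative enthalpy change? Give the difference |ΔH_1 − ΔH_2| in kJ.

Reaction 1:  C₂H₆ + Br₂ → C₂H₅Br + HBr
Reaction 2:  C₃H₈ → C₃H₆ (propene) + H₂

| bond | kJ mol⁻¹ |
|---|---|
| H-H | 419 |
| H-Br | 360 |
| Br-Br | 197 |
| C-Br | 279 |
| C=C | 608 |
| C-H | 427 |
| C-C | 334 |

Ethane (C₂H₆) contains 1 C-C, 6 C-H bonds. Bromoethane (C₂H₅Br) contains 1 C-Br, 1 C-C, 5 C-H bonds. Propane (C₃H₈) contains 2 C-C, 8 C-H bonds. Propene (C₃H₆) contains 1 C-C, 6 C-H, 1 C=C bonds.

Reaction 1, by 176 kJ

Reaction 1:
  Bonds broken (reactants):
    Br-Br: 1 × 197 = 197
    C-C: 1 × 334 = 334
    C-H: 6 × 427 = 2562
    Σ(broken) = 3093 kJ
  Bonds formed (products):
    C-Br: 1 × 279 = 279
    C-C: 1 × 334 = 334
    C-H: 5 × 427 = 2135
    H-Br: 1 × 360 = 360
    Σ(formed) = 3108 kJ
  ΔH_1 = 3093 − 3108 = −15 kJ
Reaction 2:
  Bonds broken (reactants):
    C-C: 2 × 334 = 668
    C-H: 8 × 427 = 3416
    Σ(broken) = 4084 kJ
  Bonds formed (products):
    C-C: 1 × 334 = 334
    C-H: 6 × 427 = 2562
    C=C: 1 × 608 = 608
    H-H: 1 × 419 = 419
    Σ(formed) = 3923 kJ
  ΔH_2 = 4084 − 3923 = +161 kJ
ΔH_1 − ΔH_2 = −176 kJ, so reaction 1 has the more negative ΔH; |ΔH_1 − ΔH_2| = 176 kJ.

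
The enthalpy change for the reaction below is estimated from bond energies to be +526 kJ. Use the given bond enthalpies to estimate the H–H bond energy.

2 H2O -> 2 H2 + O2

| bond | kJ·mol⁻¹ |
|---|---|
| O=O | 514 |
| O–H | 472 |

D(H–H) ≈ 424 kJ/mol

Let D be the H–H bond energy.
Σ(broken) = 4×472 = 1888
Σ(formed) = 2×D + 1×514 = 514 + 2D
ΔH = Σ(broken) − Σ(formed) = (1888) − (514 + 2D) = +1374 − 2D
Setting this equal to +526 kJ gives 2D = 848, so D = 424 kJ/mol.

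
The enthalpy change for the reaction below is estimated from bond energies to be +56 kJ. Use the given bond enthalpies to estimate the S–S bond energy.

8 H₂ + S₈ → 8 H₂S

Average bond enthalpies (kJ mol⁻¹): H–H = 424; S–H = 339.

D(S–S) ≈ 261 kJ/mol

Let D be the S–S bond energy.
Σ(broken) = 8×424 + 8×D = 3392 + 8D
Σ(formed) = 16×339 = 5424
ΔH = Σ(broken) − Σ(formed) = (3392 + 8D) − (5424) = −2032 + 8D
Setting this equal to +56 kJ gives 8D = 2088, so D = 261 kJ/mol.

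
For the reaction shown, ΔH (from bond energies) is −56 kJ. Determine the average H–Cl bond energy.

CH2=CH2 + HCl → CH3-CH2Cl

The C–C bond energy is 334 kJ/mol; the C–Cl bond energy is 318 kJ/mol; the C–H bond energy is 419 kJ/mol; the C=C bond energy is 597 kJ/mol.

Let D be the H–Cl bond energy.
Σ(broken) = 4×419 + 1×597 + 1×D = 2273 + D
Σ(formed) = 1×334 + 1×318 + 5×419 = 2747
ΔH = Σ(broken) − Σ(formed) = (2273 + D) − (2747) = −474 + D
Setting this equal to −56 kJ gives D = 418 kJ/mol.

D(H–Cl) ≈ 418 kJ/mol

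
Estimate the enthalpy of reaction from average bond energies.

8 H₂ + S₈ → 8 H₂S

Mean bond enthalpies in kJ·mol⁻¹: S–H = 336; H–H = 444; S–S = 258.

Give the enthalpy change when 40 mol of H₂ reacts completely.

ΔH = +1200 kJ

Bonds broken (reactants):
  H–H: 8 × 444 = 3552
  S–S: 8 × 258 = 2064
  Σ(broken) = 5616 kJ
Bonds formed (products):
  S–H: 16 × 336 = 5376
  Σ(formed) = 5376 kJ
ΔH = Σ(broken) − Σ(formed) = 5616 − 5376 = +240 kJ
For 5× the reaction as written: 5 × (+240) = +1200 kJ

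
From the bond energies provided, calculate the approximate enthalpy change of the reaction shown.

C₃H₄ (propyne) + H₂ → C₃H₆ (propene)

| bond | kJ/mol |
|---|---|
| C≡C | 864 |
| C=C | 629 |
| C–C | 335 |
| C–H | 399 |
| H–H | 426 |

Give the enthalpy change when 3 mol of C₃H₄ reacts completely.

Bonds broken (reactants):
  C≡C: 1 × 864 = 864
  C–C: 1 × 335 = 335
  C–H: 4 × 399 = 1596
  H–H: 1 × 426 = 426
  Σ(broken) = 3221 kJ
Bonds formed (products):
  C–C: 1 × 335 = 335
  C–H: 6 × 399 = 2394
  C=C: 1 × 629 = 629
  Σ(formed) = 3358 kJ
ΔH = Σ(broken) − Σ(formed) = 3221 − 3358 = −137 kJ
For 3× the reaction as written: 3 × (−137) = −411 kJ

ΔH = −411 kJ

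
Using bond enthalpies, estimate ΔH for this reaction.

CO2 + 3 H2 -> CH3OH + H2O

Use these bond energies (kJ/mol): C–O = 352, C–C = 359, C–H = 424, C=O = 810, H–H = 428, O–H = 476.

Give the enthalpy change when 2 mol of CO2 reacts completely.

ΔH = −296 kJ

Bonds broken (reactants):
  C=O: 2 × 810 = 1620
  H–H: 3 × 428 = 1284
  Σ(broken) = 2904 kJ
Bonds formed (products):
  C–H: 3 × 424 = 1272
  C–O: 1 × 352 = 352
  O–H: 3 × 476 = 1428
  Σ(formed) = 3052 kJ
ΔH = Σ(broken) − Σ(formed) = 2904 − 3052 = −148 kJ
For 2× the reaction as written: 2 × (−148) = −296 kJ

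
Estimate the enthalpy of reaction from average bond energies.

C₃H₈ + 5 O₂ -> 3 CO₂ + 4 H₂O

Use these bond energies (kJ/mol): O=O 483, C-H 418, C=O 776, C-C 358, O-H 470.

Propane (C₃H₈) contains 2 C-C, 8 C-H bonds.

Bonds broken (reactants):
  C-C: 2 × 358 = 716
  C-H: 8 × 418 = 3344
  O=O: 5 × 483 = 2415
  Σ(broken) = 6475 kJ
Bonds formed (products):
  C=O: 6 × 776 = 4656
  O-H: 8 × 470 = 3760
  Σ(formed) = 8416 kJ
ΔH = Σ(broken) − Σ(formed) = 6475 − 8416 = −1941 kJ

ΔH ≈ −1941 kJ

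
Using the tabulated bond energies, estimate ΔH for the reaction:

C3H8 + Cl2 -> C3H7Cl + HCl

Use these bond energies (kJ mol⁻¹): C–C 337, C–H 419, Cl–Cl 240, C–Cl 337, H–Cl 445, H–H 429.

Bonds broken (reactants):
  C–C: 2 × 337 = 674
  C–H: 8 × 419 = 3352
  Cl–Cl: 1 × 240 = 240
  Σ(broken) = 4266 kJ
Bonds formed (products):
  C–C: 2 × 337 = 674
  C–Cl: 1 × 337 = 337
  C–H: 7 × 419 = 2933
  H–Cl: 1 × 445 = 445
  Σ(formed) = 4389 kJ
ΔH = Σ(broken) − Σ(formed) = 4266 − 4389 = −123 kJ

ΔH ≈ −123 kJ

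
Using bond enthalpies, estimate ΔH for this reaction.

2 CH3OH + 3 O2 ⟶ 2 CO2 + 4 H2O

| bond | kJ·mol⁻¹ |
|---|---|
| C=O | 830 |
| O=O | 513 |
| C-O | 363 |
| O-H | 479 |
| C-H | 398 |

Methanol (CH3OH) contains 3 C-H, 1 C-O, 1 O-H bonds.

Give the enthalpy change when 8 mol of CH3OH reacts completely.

Bonds broken (reactants):
  C-H: 6 × 398 = 2388
  C-O: 2 × 363 = 726
  O-H: 2 × 479 = 958
  O=O: 3 × 513 = 1539
  Σ(broken) = 5611 kJ
Bonds formed (products):
  C=O: 4 × 830 = 3320
  O-H: 8 × 479 = 3832
  Σ(formed) = 7152 kJ
ΔH = Σ(broken) − Σ(formed) = 5611 − 7152 = −1541 kJ
For 4× the reaction as written: 4 × (−1541) = −6164 kJ

ΔH = −6164 kJ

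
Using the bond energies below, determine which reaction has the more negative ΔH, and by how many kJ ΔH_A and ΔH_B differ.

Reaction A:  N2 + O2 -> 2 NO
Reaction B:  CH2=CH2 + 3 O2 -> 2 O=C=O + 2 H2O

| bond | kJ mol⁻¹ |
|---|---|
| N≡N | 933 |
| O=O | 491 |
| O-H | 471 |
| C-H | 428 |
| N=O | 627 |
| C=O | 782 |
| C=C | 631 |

Reaction B, by 1366 kJ

Reaction A:
  Bonds broken (reactants):
    N≡N: 1 × 933 = 933
    O=O: 1 × 491 = 491
    Σ(broken) = 1424 kJ
  Bonds formed (products):
    N=O: 2 × 627 = 1254
    Σ(formed) = 1254 kJ
  ΔH_A = 1424 − 1254 = +170 kJ
Reaction B:
  Bonds broken (reactants):
    C-H: 4 × 428 = 1712
    C=C: 1 × 631 = 631
    O=O: 3 × 491 = 1473
    Σ(broken) = 3816 kJ
  Bonds formed (products):
    C=O: 4 × 782 = 3128
    O-H: 4 × 471 = 1884
    Σ(formed) = 5012 kJ
  ΔH_B = 3816 − 5012 = −1196 kJ
ΔH_A − ΔH_B = +1366 kJ, so reaction B has the more negative ΔH; |ΔH_A − ΔH_B| = 1366 kJ.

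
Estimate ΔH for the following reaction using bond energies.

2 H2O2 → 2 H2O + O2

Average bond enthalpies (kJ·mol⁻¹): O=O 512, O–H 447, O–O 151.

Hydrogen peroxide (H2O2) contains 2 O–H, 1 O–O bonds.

Bonds broken (reactants):
  O–H: 4 × 447 = 1788
  O–O: 2 × 151 = 302
  Σ(broken) = 2090 kJ
Bonds formed (products):
  O–H: 4 × 447 = 1788
  O=O: 1 × 512 = 512
  Σ(formed) = 2300 kJ
ΔH = Σ(broken) − Σ(formed) = 2090 − 2300 = −210 kJ

ΔH ≈ −210 kJ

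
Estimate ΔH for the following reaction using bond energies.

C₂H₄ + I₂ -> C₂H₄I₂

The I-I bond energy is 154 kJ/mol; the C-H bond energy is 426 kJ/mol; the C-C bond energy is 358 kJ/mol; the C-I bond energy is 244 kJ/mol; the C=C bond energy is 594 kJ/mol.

ΔH ≈ −98 kJ

Bonds broken (reactants):
  C-H: 4 × 426 = 1704
  C=C: 1 × 594 = 594
  I-I: 1 × 154 = 154
  Σ(broken) = 2452 kJ
Bonds formed (products):
  C-C: 1 × 358 = 358
  C-H: 4 × 426 = 1704
  C-I: 2 × 244 = 488
  Σ(formed) = 2550 kJ
ΔH = Σ(broken) − Σ(formed) = 2452 − 2550 = −98 kJ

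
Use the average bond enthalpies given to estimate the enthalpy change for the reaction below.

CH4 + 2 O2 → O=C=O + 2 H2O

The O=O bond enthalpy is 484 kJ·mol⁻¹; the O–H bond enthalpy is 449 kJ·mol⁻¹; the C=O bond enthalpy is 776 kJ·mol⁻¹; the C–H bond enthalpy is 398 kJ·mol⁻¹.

Bonds broken (reactants):
  C–H: 4 × 398 = 1592
  O=O: 2 × 484 = 968
  Σ(broken) = 2560 kJ
Bonds formed (products):
  C=O: 2 × 776 = 1552
  O–H: 4 × 449 = 1796
  Σ(formed) = 3348 kJ
ΔH = Σ(broken) − Σ(formed) = 2560 − 3348 = −788 kJ

ΔH ≈ −788 kJ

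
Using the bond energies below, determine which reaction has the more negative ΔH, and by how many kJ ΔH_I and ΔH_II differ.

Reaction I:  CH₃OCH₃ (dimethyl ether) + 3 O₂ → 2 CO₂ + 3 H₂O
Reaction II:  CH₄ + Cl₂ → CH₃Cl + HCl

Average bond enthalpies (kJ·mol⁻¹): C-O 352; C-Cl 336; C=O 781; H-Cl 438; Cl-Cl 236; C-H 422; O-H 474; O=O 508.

Reaction I, by 1092 kJ

Reaction I:
  Bonds broken (reactants):
    C-H: 6 × 422 = 2532
    C-O: 2 × 352 = 704
    O=O: 3 × 508 = 1524
    Σ(broken) = 4760 kJ
  Bonds formed (products):
    C=O: 4 × 781 = 3124
    O-H: 6 × 474 = 2844
    Σ(formed) = 5968 kJ
  ΔH_I = 4760 − 5968 = −1208 kJ
Reaction II:
  Bonds broken (reactants):
    C-H: 4 × 422 = 1688
    Cl-Cl: 1 × 236 = 236
    Σ(broken) = 1924 kJ
  Bonds formed (products):
    C-Cl: 1 × 336 = 336
    C-H: 3 × 422 = 1266
    H-Cl: 1 × 438 = 438
    Σ(formed) = 2040 kJ
  ΔH_II = 1924 − 2040 = −116 kJ
ΔH_I − ΔH_II = −1092 kJ, so reaction I has the more negative ΔH; |ΔH_I − ΔH_II| = 1092 kJ.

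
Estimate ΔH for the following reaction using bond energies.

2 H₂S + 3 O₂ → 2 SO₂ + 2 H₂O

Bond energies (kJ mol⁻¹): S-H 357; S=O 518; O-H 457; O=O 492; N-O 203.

Bonds broken (reactants):
  O=O: 3 × 492 = 1476
  S-H: 4 × 357 = 1428
  Σ(broken) = 2904 kJ
Bonds formed (products):
  O-H: 4 × 457 = 1828
  S=O: 4 × 518 = 2072
  Σ(formed) = 3900 kJ
ΔH = Σ(broken) − Σ(formed) = 2904 − 3900 = −996 kJ

ΔH ≈ −996 kJ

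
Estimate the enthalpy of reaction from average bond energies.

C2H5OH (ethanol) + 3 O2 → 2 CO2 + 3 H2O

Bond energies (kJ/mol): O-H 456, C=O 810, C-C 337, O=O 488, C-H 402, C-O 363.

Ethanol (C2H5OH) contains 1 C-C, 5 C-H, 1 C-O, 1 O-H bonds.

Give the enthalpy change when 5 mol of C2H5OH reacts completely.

ΔH = −6730 kJ

Bonds broken (reactants):
  C-C: 1 × 337 = 337
  C-H: 5 × 402 = 2010
  C-O: 1 × 363 = 363
  O-H: 1 × 456 = 456
  O=O: 3 × 488 = 1464
  Σ(broken) = 4630 kJ
Bonds formed (products):
  C=O: 4 × 810 = 3240
  O-H: 6 × 456 = 2736
  Σ(formed) = 5976 kJ
ΔH = Σ(broken) − Σ(formed) = 4630 − 5976 = −1346 kJ
For 5× the reaction as written: 5 × (−1346) = −6730 kJ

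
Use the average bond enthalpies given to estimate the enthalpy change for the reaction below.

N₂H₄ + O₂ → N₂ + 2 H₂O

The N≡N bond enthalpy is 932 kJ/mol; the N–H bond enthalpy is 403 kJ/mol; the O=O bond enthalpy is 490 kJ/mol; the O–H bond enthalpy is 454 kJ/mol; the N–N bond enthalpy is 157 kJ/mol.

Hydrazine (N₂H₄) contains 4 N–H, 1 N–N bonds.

ΔH ≈ −489 kJ

Bonds broken (reactants):
  N–H: 4 × 403 = 1612
  N–N: 1 × 157 = 157
  O=O: 1 × 490 = 490
  Σ(broken) = 2259 kJ
Bonds formed (products):
  N≡N: 1 × 932 = 932
  O–H: 4 × 454 = 1816
  Σ(formed) = 2748 kJ
ΔH = Σ(broken) − Σ(formed) = 2259 − 2748 = −489 kJ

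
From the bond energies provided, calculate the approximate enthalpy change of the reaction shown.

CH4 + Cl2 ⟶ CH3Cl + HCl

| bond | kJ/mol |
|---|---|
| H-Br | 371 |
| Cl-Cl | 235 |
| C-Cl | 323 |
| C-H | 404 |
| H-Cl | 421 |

Bonds broken (reactants):
  C-H: 4 × 404 = 1616
  Cl-Cl: 1 × 235 = 235
  Σ(broken) = 1851 kJ
Bonds formed (products):
  C-Cl: 1 × 323 = 323
  C-H: 3 × 404 = 1212
  H-Cl: 1 × 421 = 421
  Σ(formed) = 1956 kJ
ΔH = Σ(broken) − Σ(formed) = 1851 − 1956 = −105 kJ

ΔH ≈ −105 kJ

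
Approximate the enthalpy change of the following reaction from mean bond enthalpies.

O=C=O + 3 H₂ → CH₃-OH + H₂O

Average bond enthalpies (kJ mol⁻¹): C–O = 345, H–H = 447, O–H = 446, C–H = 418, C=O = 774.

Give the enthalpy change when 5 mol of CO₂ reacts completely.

Bonds broken (reactants):
  C=O: 2 × 774 = 1548
  H–H: 3 × 447 = 1341
  Σ(broken) = 2889 kJ
Bonds formed (products):
  C–H: 3 × 418 = 1254
  C–O: 1 × 345 = 345
  O–H: 3 × 446 = 1338
  Σ(formed) = 2937 kJ
ΔH = Σ(broken) − Σ(formed) = 2889 − 2937 = −48 kJ
For 5× the reaction as written: 5 × (−48) = −240 kJ

ΔH = −240 kJ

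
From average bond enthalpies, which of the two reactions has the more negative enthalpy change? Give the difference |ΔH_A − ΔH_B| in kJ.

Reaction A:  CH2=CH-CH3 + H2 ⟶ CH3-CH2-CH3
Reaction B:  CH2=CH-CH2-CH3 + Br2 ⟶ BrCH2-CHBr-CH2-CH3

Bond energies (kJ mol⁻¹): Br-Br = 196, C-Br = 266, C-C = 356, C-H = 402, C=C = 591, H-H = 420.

Reaction A:
  Bonds broken (reactants):
    C-C: 1 × 356 = 356
    C-H: 6 × 402 = 2412
    C=C: 1 × 591 = 591
    H-H: 1 × 420 = 420
    Σ(broken) = 3779 kJ
  Bonds formed (products):
    C-C: 2 × 356 = 712
    C-H: 8 × 402 = 3216
    Σ(formed) = 3928 kJ
  ΔH_A = 3779 − 3928 = −149 kJ
Reaction B:
  Bonds broken (reactants):
    Br-Br: 1 × 196 = 196
    C-C: 2 × 356 = 712
    C-H: 8 × 402 = 3216
    C=C: 1 × 591 = 591
    Σ(broken) = 4715 kJ
  Bonds formed (products):
    C-Br: 2 × 266 = 532
    C-C: 3 × 356 = 1068
    C-H: 8 × 402 = 3216
    Σ(formed) = 4816 kJ
  ΔH_B = 4715 − 4816 = −101 kJ
ΔH_A − ΔH_B = −48 kJ, so reaction A has the more negative ΔH; |ΔH_A − ΔH_B| = 48 kJ.

Reaction A, by 48 kJ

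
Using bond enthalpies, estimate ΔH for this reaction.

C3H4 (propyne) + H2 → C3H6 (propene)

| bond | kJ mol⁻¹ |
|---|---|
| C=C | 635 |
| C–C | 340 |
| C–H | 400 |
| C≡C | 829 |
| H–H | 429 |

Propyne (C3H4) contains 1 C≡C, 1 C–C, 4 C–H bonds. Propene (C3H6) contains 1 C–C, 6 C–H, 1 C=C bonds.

ΔH ≈ −177 kJ

Bonds broken (reactants):
  C≡C: 1 × 829 = 829
  C–C: 1 × 340 = 340
  C–H: 4 × 400 = 1600
  H–H: 1 × 429 = 429
  Σ(broken) = 3198 kJ
Bonds formed (products):
  C–C: 1 × 340 = 340
  C–H: 6 × 400 = 2400
  C=C: 1 × 635 = 635
  Σ(formed) = 3375 kJ
ΔH = Σ(broken) − Σ(formed) = 3198 − 3375 = −177 kJ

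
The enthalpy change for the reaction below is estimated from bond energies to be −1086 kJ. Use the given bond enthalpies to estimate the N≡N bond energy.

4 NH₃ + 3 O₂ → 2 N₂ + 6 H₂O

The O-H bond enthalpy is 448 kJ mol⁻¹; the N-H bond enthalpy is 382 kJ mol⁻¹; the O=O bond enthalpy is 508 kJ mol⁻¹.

Let D be the N≡N bond energy.
Σ(broken) = 12×382 + 3×508 = 6108
Σ(formed) = 2×D + 12×448 = 5376 + 2D
ΔH = Σ(broken) − Σ(formed) = (6108) − (5376 + 2D) = +732 − 2D
Setting this equal to −1086 kJ gives 2D = 1818, so D = 909 kJ/mol.

D(N≡N) ≈ 909 kJ/mol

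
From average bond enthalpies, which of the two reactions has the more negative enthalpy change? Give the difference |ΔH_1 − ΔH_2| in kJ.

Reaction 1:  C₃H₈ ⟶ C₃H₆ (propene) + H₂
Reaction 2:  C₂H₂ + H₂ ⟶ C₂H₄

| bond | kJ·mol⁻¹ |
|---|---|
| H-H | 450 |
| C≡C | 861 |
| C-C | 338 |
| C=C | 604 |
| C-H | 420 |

Reaction 2, by 257 kJ

Reaction 1:
  Bonds broken (reactants):
    C-C: 2 × 338 = 676
    C-H: 8 × 420 = 3360
    Σ(broken) = 4036 kJ
  Bonds formed (products):
    C-C: 1 × 338 = 338
    C-H: 6 × 420 = 2520
    C=C: 1 × 604 = 604
    H-H: 1 × 450 = 450
    Σ(formed) = 3912 kJ
  ΔH_1 = 4036 − 3912 = +124 kJ
Reaction 2:
  Bonds broken (reactants):
    C≡C: 1 × 861 = 861
    C-H: 2 × 420 = 840
    H-H: 1 × 450 = 450
    Σ(broken) = 2151 kJ
  Bonds formed (products):
    C-H: 4 × 420 = 1680
    C=C: 1 × 604 = 604
    Σ(formed) = 2284 kJ
  ΔH_2 = 2151 − 2284 = −133 kJ
ΔH_1 − ΔH_2 = +257 kJ, so reaction 2 has the more negative ΔH; |ΔH_1 − ΔH_2| = 257 kJ.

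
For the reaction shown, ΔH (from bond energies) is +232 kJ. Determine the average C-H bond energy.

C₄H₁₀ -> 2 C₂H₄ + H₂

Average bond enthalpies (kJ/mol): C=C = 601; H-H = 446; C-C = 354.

Let D be the C-H bond energy.
Σ(broken) = 3×354 + 10×D = 1062 + 10D
Σ(formed) = 8×D + 2×601 + 1×446 = 1648 + 8D
ΔH = Σ(broken) − Σ(formed) = (1062 + 10D) − (1648 + 8D) = −586 + 2D
Setting this equal to +232 kJ gives 2D = 818, so D = 409 kJ/mol.

D(C-H) ≈ 409 kJ/mol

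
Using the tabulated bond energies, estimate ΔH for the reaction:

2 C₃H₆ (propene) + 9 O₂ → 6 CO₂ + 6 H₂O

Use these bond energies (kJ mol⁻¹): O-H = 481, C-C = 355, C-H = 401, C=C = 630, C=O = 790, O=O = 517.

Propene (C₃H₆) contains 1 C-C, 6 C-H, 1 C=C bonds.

Bonds broken (reactants):
  C-C: 2 × 355 = 710
  C-H: 12 × 401 = 4812
  C=C: 2 × 630 = 1260
  O=O: 9 × 517 = 4653
  Σ(broken) = 11435 kJ
Bonds formed (products):
  C=O: 12 × 790 = 9480
  O-H: 12 × 481 = 5772
  Σ(formed) = 15252 kJ
ΔH = Σ(broken) − Σ(formed) = 11435 − 15252 = −3817 kJ

ΔH ≈ −3817 kJ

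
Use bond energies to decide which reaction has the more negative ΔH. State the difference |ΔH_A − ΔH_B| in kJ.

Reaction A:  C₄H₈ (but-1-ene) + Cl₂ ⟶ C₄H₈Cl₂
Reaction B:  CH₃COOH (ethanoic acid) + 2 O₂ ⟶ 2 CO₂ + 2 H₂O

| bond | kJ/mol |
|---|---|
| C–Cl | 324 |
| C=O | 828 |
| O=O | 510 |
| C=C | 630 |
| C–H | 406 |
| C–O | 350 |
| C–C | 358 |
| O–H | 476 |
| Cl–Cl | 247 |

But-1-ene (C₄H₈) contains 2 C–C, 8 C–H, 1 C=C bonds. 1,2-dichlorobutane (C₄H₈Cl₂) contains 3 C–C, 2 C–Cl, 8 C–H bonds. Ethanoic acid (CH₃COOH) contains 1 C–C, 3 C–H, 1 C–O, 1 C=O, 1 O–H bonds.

Reaction B, by 837 kJ

Reaction A:
  Bonds broken (reactants):
    C–C: 2 × 358 = 716
    C–H: 8 × 406 = 3248
    C=C: 1 × 630 = 630
    Cl–Cl: 1 × 247 = 247
    Σ(broken) = 4841 kJ
  Bonds formed (products):
    C–C: 3 × 358 = 1074
    C–Cl: 2 × 324 = 648
    C–H: 8 × 406 = 3248
    Σ(formed) = 4970 kJ
  ΔH_A = 4841 − 4970 = −129 kJ
Reaction B:
  Bonds broken (reactants):
    C–C: 1 × 358 = 358
    C–H: 3 × 406 = 1218
    C–O: 1 × 350 = 350
    C=O: 1 × 828 = 828
    O–H: 1 × 476 = 476
    O=O: 2 × 510 = 1020
    Σ(broken) = 4250 kJ
  Bonds formed (products):
    C=O: 4 × 828 = 3312
    O–H: 4 × 476 = 1904
    Σ(formed) = 5216 kJ
  ΔH_B = 4250 − 5216 = −966 kJ
ΔH_A − ΔH_B = +837 kJ, so reaction B has the more negative ΔH; |ΔH_A − ΔH_B| = 837 kJ.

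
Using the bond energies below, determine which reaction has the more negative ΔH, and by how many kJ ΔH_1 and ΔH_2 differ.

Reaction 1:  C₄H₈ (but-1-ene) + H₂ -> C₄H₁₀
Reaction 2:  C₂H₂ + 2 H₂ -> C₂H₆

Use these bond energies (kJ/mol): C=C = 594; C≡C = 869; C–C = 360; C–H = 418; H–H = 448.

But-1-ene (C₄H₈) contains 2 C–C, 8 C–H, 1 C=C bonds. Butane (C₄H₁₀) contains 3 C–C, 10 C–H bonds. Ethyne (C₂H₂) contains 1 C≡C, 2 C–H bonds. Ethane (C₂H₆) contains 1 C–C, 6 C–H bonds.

Reaction 1:
  Bonds broken (reactants):
    C–C: 2 × 360 = 720
    C–H: 8 × 418 = 3344
    C=C: 1 × 594 = 594
    H–H: 1 × 448 = 448
    Σ(broken) = 5106 kJ
  Bonds formed (products):
    C–C: 3 × 360 = 1080
    C–H: 10 × 418 = 4180
    Σ(formed) = 5260 kJ
  ΔH_1 = 5106 − 5260 = −154 kJ
Reaction 2:
  Bonds broken (reactants):
    C≡C: 1 × 869 = 869
    C–H: 2 × 418 = 836
    H–H: 2 × 448 = 896
    Σ(broken) = 2601 kJ
  Bonds formed (products):
    C–C: 1 × 360 = 360
    C–H: 6 × 418 = 2508
    Σ(formed) = 2868 kJ
  ΔH_2 = 2601 − 2868 = −267 kJ
ΔH_1 − ΔH_2 = +113 kJ, so reaction 2 has the more negative ΔH; |ΔH_1 − ΔH_2| = 113 kJ.

Reaction 2, by 113 kJ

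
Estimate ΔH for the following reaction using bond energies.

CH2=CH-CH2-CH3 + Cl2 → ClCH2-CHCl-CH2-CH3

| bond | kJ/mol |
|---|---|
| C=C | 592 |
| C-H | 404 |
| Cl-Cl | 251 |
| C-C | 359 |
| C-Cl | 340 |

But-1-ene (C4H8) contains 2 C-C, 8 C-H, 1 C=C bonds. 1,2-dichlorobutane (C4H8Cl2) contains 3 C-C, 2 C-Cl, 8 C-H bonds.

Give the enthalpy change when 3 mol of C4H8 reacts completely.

Bonds broken (reactants):
  C-C: 2 × 359 = 718
  C-H: 8 × 404 = 3232
  C=C: 1 × 592 = 592
  Cl-Cl: 1 × 251 = 251
  Σ(broken) = 4793 kJ
Bonds formed (products):
  C-C: 3 × 359 = 1077
  C-Cl: 2 × 340 = 680
  C-H: 8 × 404 = 3232
  Σ(formed) = 4989 kJ
ΔH = Σ(broken) − Σ(formed) = 4793 − 4989 = −196 kJ
For 3× the reaction as written: 3 × (−196) = −588 kJ

ΔH = −588 kJ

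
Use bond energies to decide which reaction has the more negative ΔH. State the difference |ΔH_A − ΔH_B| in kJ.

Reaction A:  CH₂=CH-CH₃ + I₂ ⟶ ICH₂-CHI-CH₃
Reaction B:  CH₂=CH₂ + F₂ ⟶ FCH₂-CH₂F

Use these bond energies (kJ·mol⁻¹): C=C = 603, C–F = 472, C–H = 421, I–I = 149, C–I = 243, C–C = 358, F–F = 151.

Reaction A:
  Bonds broken (reactants):
    C–C: 1 × 358 = 358
    C–H: 6 × 421 = 2526
    C=C: 1 × 603 = 603
    I–I: 1 × 149 = 149
    Σ(broken) = 3636 kJ
  Bonds formed (products):
    C–C: 2 × 358 = 716
    C–H: 6 × 421 = 2526
    C–I: 2 × 243 = 486
    Σ(formed) = 3728 kJ
  ΔH_A = 3636 − 3728 = −92 kJ
Reaction B:
  Bonds broken (reactants):
    C–H: 4 × 421 = 1684
    C=C: 1 × 603 = 603
    F–F: 1 × 151 = 151
    Σ(broken) = 2438 kJ
  Bonds formed (products):
    C–C: 1 × 358 = 358
    C–F: 2 × 472 = 944
    C–H: 4 × 421 = 1684
    Σ(formed) = 2986 kJ
  ΔH_B = 2438 − 2986 = −548 kJ
ΔH_A − ΔH_B = +456 kJ, so reaction B has the more negative ΔH; |ΔH_A − ΔH_B| = 456 kJ.

Reaction B, by 456 kJ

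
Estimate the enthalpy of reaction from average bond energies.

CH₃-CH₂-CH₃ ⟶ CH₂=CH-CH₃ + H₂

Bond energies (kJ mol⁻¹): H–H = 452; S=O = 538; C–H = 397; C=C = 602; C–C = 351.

ΔH ≈ +91 kJ

Bonds broken (reactants):
  C–C: 2 × 351 = 702
  C–H: 8 × 397 = 3176
  Σ(broken) = 3878 kJ
Bonds formed (products):
  C–C: 1 × 351 = 351
  C–H: 6 × 397 = 2382
  C=C: 1 × 602 = 602
  H–H: 1 × 452 = 452
  Σ(formed) = 3787 kJ
ΔH = Σ(broken) − Σ(formed) = 3878 − 3787 = +91 kJ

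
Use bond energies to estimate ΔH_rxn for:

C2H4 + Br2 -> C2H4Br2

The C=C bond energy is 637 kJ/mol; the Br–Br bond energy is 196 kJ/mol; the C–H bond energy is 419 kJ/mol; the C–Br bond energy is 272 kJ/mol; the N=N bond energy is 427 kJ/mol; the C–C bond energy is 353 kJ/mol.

ΔH ≈ −64 kJ

Bonds broken (reactants):
  Br–Br: 1 × 196 = 196
  C–H: 4 × 419 = 1676
  C=C: 1 × 637 = 637
  Σ(broken) = 2509 kJ
Bonds formed (products):
  C–Br: 2 × 272 = 544
  C–C: 1 × 353 = 353
  C–H: 4 × 419 = 1676
  Σ(formed) = 2573 kJ
ΔH = Σ(broken) − Σ(formed) = 2509 − 2573 = −64 kJ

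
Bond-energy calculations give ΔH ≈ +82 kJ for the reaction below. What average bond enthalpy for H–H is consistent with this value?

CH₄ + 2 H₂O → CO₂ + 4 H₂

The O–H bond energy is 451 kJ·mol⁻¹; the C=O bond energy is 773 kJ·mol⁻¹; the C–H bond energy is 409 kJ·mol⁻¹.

Let D be the H–H bond energy.
Σ(broken) = 4×409 + 4×451 = 3440
Σ(formed) = 2×773 + 4×D = 1546 + 4D
ΔH = Σ(broken) − Σ(formed) = (3440) − (1546 + 4D) = +1894 − 4D
Setting this equal to +82 kJ gives 4D = 1812, so D = 453 kJ/mol.

D(H–H) ≈ 453 kJ/mol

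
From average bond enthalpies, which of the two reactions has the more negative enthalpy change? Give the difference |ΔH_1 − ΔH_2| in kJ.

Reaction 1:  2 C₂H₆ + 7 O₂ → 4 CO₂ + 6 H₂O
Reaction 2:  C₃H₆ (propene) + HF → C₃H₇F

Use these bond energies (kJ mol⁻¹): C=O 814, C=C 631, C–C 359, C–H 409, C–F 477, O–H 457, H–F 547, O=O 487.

Reaction 1, by 2894 kJ

Reaction 1:
  Bonds broken (reactants):
    C–C: 2 × 359 = 718
    C–H: 12 × 409 = 4908
    O=O: 7 × 487 = 3409
    Σ(broken) = 9035 kJ
  Bonds formed (products):
    C=O: 8 × 814 = 6512
    O–H: 12 × 457 = 5484
    Σ(formed) = 11996 kJ
  ΔH_1 = 9035 − 11996 = −2961 kJ
Reaction 2:
  Bonds broken (reactants):
    C–C: 1 × 359 = 359
    C–H: 6 × 409 = 2454
    C=C: 1 × 631 = 631
    H–F: 1 × 547 = 547
    Σ(broken) = 3991 kJ
  Bonds formed (products):
    C–C: 2 × 359 = 718
    C–F: 1 × 477 = 477
    C–H: 7 × 409 = 2863
    Σ(formed) = 4058 kJ
  ΔH_2 = 3991 − 4058 = −67 kJ
ΔH_1 − ΔH_2 = −2894 kJ, so reaction 1 has the more negative ΔH; |ΔH_1 − ΔH_2| = 2894 kJ.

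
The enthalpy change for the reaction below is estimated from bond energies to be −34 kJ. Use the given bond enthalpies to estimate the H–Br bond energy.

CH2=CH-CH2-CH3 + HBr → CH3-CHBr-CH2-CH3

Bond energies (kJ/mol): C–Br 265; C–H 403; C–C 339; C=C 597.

Let D be the H–Br bond energy.
Σ(broken) = 2×339 + 8×403 + 1×597 + 1×D = 4499 + D
Σ(formed) = 1×265 + 3×339 + 9×403 = 4909
ΔH = Σ(broken) − Σ(formed) = (4499 + D) − (4909) = −410 + D
Setting this equal to −34 kJ gives D = 376 kJ/mol.

D(H–Br) ≈ 376 kJ/mol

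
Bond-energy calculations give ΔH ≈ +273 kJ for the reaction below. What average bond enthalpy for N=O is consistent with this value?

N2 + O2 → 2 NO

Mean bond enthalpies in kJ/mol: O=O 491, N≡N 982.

D(N=O) ≈ 600 kJ/mol

Let D be the N=O bond energy.
Σ(broken) = 1×982 + 1×491 = 1473
Σ(formed) = 2×D = 2D
ΔH = Σ(broken) − Σ(formed) = (1473) − (2D) = +1473 − 2D
Setting this equal to +273 kJ gives 2D = 1200, so D = 600 kJ/mol.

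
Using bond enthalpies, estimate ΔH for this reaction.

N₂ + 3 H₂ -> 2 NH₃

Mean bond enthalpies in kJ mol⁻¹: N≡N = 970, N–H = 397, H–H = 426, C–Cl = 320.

ΔH ≈ −134 kJ

Bonds broken (reactants):
  H–H: 3 × 426 = 1278
  N≡N: 1 × 970 = 970
  Σ(broken) = 2248 kJ
Bonds formed (products):
  N–H: 6 × 397 = 2382
  Σ(formed) = 2382 kJ
ΔH = Σ(broken) − Σ(formed) = 2248 − 2382 = −134 kJ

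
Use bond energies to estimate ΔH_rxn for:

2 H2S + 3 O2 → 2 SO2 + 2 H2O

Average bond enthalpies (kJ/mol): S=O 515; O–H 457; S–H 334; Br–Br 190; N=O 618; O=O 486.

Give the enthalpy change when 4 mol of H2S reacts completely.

Bonds broken (reactants):
  O=O: 3 × 486 = 1458
  S–H: 4 × 334 = 1336
  Σ(broken) = 2794 kJ
Bonds formed (products):
  O–H: 4 × 457 = 1828
  S=O: 4 × 515 = 2060
  Σ(formed) = 3888 kJ
ΔH = Σ(broken) − Σ(formed) = 2794 − 3888 = −1094 kJ
For 2× the reaction as written: 2 × (−1094) = −2188 kJ

ΔH = −2188 kJ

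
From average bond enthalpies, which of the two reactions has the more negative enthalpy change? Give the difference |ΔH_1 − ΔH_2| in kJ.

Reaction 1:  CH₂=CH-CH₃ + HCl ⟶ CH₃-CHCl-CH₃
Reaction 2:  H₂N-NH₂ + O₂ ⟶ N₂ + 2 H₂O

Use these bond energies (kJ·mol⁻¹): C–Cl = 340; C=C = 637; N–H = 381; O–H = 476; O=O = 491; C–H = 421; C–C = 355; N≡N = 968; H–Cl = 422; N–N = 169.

Reaction 2, by 631 kJ

Reaction 1:
  Bonds broken (reactants):
    C–C: 1 × 355 = 355
    C–H: 6 × 421 = 2526
    C=C: 1 × 637 = 637
    H–Cl: 1 × 422 = 422
    Σ(broken) = 3940 kJ
  Bonds formed (products):
    C–C: 2 × 355 = 710
    C–Cl: 1 × 340 = 340
    C–H: 7 × 421 = 2947
    Σ(formed) = 3997 kJ
  ΔH_1 = 3940 − 3997 = −57 kJ
Reaction 2:
  Bonds broken (reactants):
    N–H: 4 × 381 = 1524
    N–N: 1 × 169 = 169
    O=O: 1 × 491 = 491
    Σ(broken) = 2184 kJ
  Bonds formed (products):
    N≡N: 1 × 968 = 968
    O–H: 4 × 476 = 1904
    Σ(formed) = 2872 kJ
  ΔH_2 = 2184 − 2872 = −688 kJ
ΔH_1 − ΔH_2 = +631 kJ, so reaction 2 has the more negative ΔH; |ΔH_1 − ΔH_2| = 631 kJ.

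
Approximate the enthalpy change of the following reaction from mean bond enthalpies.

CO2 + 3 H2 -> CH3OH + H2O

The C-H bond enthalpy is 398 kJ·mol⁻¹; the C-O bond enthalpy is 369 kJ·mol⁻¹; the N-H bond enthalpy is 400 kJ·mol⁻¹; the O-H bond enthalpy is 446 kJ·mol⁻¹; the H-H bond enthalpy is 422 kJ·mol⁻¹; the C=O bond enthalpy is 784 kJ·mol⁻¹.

Bonds broken (reactants):
  C=O: 2 × 784 = 1568
  H-H: 3 × 422 = 1266
  Σ(broken) = 2834 kJ
Bonds formed (products):
  C-H: 3 × 398 = 1194
  C-O: 1 × 369 = 369
  O-H: 3 × 446 = 1338
  Σ(formed) = 2901 kJ
ΔH = Σ(broken) − Σ(formed) = 2834 − 2901 = −67 kJ

ΔH ≈ −67 kJ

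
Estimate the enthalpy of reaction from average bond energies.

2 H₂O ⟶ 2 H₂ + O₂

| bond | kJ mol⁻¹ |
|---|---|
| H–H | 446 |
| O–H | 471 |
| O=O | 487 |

Bonds broken (reactants):
  O–H: 4 × 471 = 1884
  Σ(broken) = 1884 kJ
Bonds formed (products):
  H–H: 2 × 446 = 892
  O=O: 1 × 487 = 487
  Σ(formed) = 1379 kJ
ΔH = Σ(broken) − Σ(formed) = 1884 − 1379 = +505 kJ

ΔH ≈ +505 kJ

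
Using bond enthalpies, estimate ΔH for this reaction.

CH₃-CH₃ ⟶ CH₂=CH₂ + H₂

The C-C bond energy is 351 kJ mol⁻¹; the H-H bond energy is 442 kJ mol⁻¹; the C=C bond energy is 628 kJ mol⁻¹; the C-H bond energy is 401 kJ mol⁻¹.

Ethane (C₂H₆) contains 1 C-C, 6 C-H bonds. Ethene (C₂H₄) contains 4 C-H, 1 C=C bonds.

Bonds broken (reactants):
  C-C: 1 × 351 = 351
  C-H: 6 × 401 = 2406
  Σ(broken) = 2757 kJ
Bonds formed (products):
  C-H: 4 × 401 = 1604
  C=C: 1 × 628 = 628
  H-H: 1 × 442 = 442
  Σ(formed) = 2674 kJ
ΔH = Σ(broken) − Σ(formed) = 2757 − 2674 = +83 kJ

ΔH ≈ +83 kJ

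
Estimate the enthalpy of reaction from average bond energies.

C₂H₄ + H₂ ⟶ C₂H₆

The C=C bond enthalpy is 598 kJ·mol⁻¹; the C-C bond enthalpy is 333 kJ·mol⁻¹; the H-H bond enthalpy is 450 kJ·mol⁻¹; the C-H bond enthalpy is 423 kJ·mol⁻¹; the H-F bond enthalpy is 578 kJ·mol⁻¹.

Bonds broken (reactants):
  C-H: 4 × 423 = 1692
  C=C: 1 × 598 = 598
  H-H: 1 × 450 = 450
  Σ(broken) = 2740 kJ
Bonds formed (products):
  C-C: 1 × 333 = 333
  C-H: 6 × 423 = 2538
  Σ(formed) = 2871 kJ
ΔH = Σ(broken) − Σ(formed) = 2740 − 2871 = −131 kJ

ΔH ≈ −131 kJ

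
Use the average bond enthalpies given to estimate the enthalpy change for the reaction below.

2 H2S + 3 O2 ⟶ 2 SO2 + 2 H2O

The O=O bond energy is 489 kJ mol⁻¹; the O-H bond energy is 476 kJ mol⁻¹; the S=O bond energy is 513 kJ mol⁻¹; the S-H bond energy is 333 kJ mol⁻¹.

ΔH ≈ −1157 kJ

Bonds broken (reactants):
  O=O: 3 × 489 = 1467
  S-H: 4 × 333 = 1332
  Σ(broken) = 2799 kJ
Bonds formed (products):
  O-H: 4 × 476 = 1904
  S=O: 4 × 513 = 2052
  Σ(formed) = 3956 kJ
ΔH = Σ(broken) − Σ(formed) = 2799 − 3956 = −1157 kJ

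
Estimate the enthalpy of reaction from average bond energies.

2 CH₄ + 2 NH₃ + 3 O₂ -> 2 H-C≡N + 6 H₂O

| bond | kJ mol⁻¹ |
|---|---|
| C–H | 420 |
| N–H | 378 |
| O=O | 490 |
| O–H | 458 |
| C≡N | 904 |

ΔH ≈ −1046 kJ

Bonds broken (reactants):
  C–H: 8 × 420 = 3360
  N–H: 6 × 378 = 2268
  O=O: 3 × 490 = 1470
  Σ(broken) = 7098 kJ
Bonds formed (products):
  C≡N: 2 × 904 = 1808
  C–H: 2 × 420 = 840
  O–H: 12 × 458 = 5496
  Σ(formed) = 8144 kJ
ΔH = Σ(broken) − Σ(formed) = 7098 − 8144 = −1046 kJ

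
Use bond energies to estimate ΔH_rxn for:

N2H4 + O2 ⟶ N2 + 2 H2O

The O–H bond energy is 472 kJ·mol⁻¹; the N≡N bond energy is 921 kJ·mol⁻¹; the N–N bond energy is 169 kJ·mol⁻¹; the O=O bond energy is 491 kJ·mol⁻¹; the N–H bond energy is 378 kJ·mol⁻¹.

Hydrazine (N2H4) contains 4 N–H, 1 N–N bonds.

ΔH ≈ −637 kJ

Bonds broken (reactants):
  N–H: 4 × 378 = 1512
  N–N: 1 × 169 = 169
  O=O: 1 × 491 = 491
  Σ(broken) = 2172 kJ
Bonds formed (products):
  N≡N: 1 × 921 = 921
  O–H: 4 × 472 = 1888
  Σ(formed) = 2809 kJ
ΔH = Σ(broken) − Σ(formed) = 2172 − 2809 = −637 kJ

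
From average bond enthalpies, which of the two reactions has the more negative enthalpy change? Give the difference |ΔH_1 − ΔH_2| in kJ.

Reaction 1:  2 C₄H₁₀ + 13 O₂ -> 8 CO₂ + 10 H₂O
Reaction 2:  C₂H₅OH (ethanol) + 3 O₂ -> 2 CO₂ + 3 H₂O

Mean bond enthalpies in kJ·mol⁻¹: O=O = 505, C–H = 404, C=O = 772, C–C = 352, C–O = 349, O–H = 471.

Reaction 1, by 3808 kJ

Reaction 1:
  Bonds broken (reactants):
    C–C: 6 × 352 = 2112
    C–H: 20 × 404 = 8080
    O=O: 13 × 505 = 6565
    Σ(broken) = 16757 kJ
  Bonds formed (products):
    C=O: 16 × 772 = 12352
    O–H: 20 × 471 = 9420
    Σ(formed) = 21772 kJ
  ΔH_1 = 16757 − 21772 = −5015 kJ
Reaction 2:
  Bonds broken (reactants):
    C–C: 1 × 352 = 352
    C–H: 5 × 404 = 2020
    C–O: 1 × 349 = 349
    O–H: 1 × 471 = 471
    O=O: 3 × 505 = 1515
    Σ(broken) = 4707 kJ
  Bonds formed (products):
    C=O: 4 × 772 = 3088
    O–H: 6 × 471 = 2826
    Σ(formed) = 5914 kJ
  ΔH_2 = 4707 − 5914 = −1207 kJ
ΔH_1 − ΔH_2 = −3808 kJ, so reaction 1 has the more negative ΔH; |ΔH_1 − ΔH_2| = 3808 kJ.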